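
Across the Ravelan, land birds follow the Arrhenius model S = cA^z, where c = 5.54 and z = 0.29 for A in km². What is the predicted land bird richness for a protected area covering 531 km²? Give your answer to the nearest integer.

34 species

S = 5.54 × 531^0.29
ln S = ln 5.54 + 0.29 × ln 531 = 1.7120 + 0.29 × 6.2748 = 3.5317
S = e^3.5317 ≈ 34.18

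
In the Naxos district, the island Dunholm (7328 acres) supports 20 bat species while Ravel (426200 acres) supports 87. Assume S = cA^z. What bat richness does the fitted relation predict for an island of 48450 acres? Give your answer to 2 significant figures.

40

z = ln(87/20) / ln(426200/7328) = 1.4702 / 4.0632 = 0.3618
c = 20 / 7328^0.3618 = 20 / 25.03 = 0.7991
S₃ = 0.7991 × 48450^0.3618 = 0.7991 × 49.58 ≈ 39.61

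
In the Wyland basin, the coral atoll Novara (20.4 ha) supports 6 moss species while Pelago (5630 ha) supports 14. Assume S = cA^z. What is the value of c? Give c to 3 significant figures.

z = ln(S₂/S₁) / ln(A₂/A₁) = ln(14/6) / ln(5630/20.4) = 0.8473 / 5.6203 = 0.1508
c = S₁ / A₁^z = 6 / 20.4^0.1508 = 6 / 1.576 = 3.808

3.81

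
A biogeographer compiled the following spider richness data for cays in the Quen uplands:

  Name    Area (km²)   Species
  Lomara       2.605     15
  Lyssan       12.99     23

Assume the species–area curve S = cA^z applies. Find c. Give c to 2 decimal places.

z = ln(S₂/S₁) / ln(A₂/A₁) = ln(23/15) / ln(12.99/2.605) = 0.4274 / 1.6067 = 0.2660
c = S₁ / A₁^z = 15 / 2.605^0.2660 = 15 / 1.29 = 11.63

11.63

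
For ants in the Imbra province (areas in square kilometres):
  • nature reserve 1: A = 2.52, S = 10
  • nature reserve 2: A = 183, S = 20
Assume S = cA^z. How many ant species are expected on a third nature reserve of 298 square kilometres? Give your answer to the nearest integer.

z = ln(20/10) / ln(183/2.52) = 0.6931 / 4.2852 = 0.1618
c = 10 / 2.52^0.1618 = 10 / 1.161 = 8.611
S₃ = 8.611 × 298^0.1618 = 8.611 × 2.513 ≈ 21.64

22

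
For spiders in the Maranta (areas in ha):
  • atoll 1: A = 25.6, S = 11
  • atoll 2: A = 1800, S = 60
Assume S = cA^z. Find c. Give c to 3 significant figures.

3.02

z = ln(S₂/S₁) / ln(A₂/A₁) = ln(60/11) / ln(1800/25.6) = 1.6964 / 4.2529 = 0.3989
c = S₁ / A₁^z = 11 / 25.6^0.3989 = 11 / 3.645 = 3.018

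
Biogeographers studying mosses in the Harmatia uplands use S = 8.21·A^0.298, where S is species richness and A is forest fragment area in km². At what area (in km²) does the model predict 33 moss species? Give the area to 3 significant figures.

107 km²

33 = 8.21 × A^0.298  ⇒  A^0.298 = 33/8.21 = 4.019
ln A = ln(4.019) / 0.298 = 1.3912 / 0.298 = 4.6683
A = e^4.6683 ≈ 106.5 km²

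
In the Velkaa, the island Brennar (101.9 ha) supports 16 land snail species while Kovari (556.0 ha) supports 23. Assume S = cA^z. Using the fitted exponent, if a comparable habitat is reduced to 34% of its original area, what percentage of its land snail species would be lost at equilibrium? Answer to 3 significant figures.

z = ln(23/16) / ln(556/101.9) = 0.3629 / 1.6968 = 0.2139
S_new/S_old = (A_new/A_old)^z = 0.34^0.2139 = exp(0.2139 × -1.0788) = 0.7939
Fraction lost = 1 − 0.7939 = 0.2061

20.6%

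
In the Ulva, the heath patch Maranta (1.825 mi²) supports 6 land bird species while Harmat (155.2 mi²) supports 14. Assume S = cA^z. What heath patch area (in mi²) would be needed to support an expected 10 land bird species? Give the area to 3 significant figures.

26.6 mi²

z = ln(14/6) / ln(155.2/1.825) = 0.8473 / 4.4431 = 0.1907
c = 6 / 1.825^0.1907 = 6 / 1.122 = 5.35
A = (10/5.35)^(1/0.1907) ⇒ ln A = ln(1.869)/0.1907 = 3.2803
A = e^3.2803 ≈ 26.58 mi²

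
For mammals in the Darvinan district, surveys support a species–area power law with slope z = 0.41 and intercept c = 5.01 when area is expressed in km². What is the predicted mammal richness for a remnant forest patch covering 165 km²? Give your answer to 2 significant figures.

S = 5.01 × 165^0.41
ln S = ln 5.01 + 0.41 × ln 165 = 1.6114 + 0.41 × 5.1059 = 3.7049
S = e^3.7049 ≈ 40.64

41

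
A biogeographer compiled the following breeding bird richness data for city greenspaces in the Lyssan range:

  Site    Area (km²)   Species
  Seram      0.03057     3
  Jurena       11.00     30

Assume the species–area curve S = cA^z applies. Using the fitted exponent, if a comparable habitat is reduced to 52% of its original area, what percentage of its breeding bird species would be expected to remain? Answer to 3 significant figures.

z = ln(30/3) / ln(11/0.03057) = 2.3026 / 5.8856 = 0.3912
S_new/S_old = (A_new/A_old)^z = 0.52^0.3912 = exp(0.3912 × -0.6539) = 0.7743

77.4%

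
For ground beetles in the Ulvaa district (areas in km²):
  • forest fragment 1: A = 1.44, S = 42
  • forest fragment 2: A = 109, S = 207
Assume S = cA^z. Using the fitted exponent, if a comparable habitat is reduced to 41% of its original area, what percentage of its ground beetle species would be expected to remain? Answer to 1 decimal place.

72.0%

z = ln(207/42) / ln(109/1.44) = 1.5950 / 4.3267 = 0.3687
S_new/S_old = (A_new/A_old)^z = 0.41^0.3687 = exp(0.3687 × -0.8916) = 0.7199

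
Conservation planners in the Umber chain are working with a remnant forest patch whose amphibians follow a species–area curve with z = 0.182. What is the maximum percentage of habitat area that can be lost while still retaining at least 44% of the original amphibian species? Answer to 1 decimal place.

Need (A_new/A_old)^0.182 = 0.44, so A_new/A_old = 0.44^(1/0.182) = 0.44^5.495
ln(A_new/A_old) = ln 0.44 / 0.182 = -0.8210 / 0.182 = -4.5109
A_new/A_old = e^-4.5109 ≈ 0.01099
Fraction that can be lost = 1 − 0.01099 = 0.989

98.9%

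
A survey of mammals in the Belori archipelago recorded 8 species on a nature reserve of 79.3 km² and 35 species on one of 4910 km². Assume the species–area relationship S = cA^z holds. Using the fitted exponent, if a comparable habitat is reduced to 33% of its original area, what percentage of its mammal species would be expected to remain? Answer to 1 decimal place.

z = ln(35/8) / ln(4910/79.3) = 1.4759 / 4.1258 = 0.3577
S_new/S_old = (A_new/A_old)^z = 0.33^0.3577 = exp(0.3577 × -1.1087) = 0.6726

67.3%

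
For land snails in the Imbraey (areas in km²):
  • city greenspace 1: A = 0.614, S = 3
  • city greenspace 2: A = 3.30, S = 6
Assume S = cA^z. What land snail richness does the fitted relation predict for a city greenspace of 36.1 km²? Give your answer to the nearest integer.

z = ln(6/3) / ln(3.3/0.614) = 0.6931 / 1.6817 = 0.4122
c = 3 / 0.614^0.4122 = 3 / 0.8179 = 3.668
S₃ = 3.668 × 36.1^0.4122 = 3.668 × 4.385 ≈ 16.08

16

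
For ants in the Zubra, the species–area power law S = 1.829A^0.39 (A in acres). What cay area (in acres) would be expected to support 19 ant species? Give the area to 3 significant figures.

404 acres

19 = 1.829 × A^0.39  ⇒  A^0.39 = 19/1.829 = 10.39
ln A = ln(10.39) / 0.39 = 2.3407 / 0.39 = 6.0017
A = e^6.0017 ≈ 404.1 acres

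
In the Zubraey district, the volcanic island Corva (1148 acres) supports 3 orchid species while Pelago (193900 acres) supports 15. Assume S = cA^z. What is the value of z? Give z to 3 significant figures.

0.314

Taking logs: ln S = ln c + z ln A, so z = (ln S₂ − ln S₁)/(ln A₂ − ln A₁).
z = ln(15/3) / ln(193900/1148) = ln(5) / ln(168.9) = 1.6094 / 5.1293 = 0.3138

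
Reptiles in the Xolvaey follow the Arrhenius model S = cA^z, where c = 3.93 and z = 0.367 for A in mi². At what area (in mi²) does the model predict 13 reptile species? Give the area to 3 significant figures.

26.0 mi²

13 = 3.93 × A^0.367  ⇒  A^0.367 = 13/3.93 = 3.308
ln A = ln(3.308) / 0.367 = 1.1963 / 0.367 = 3.2597
A = e^3.2597 ≈ 26.04 mi²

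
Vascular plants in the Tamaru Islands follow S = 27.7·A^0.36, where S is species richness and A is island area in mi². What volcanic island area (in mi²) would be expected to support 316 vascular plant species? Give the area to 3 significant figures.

864 mi²

316 = 27.7 × A^0.36  ⇒  A^0.36 = 316/27.7 = 11.41
ln A = ln(11.41) / 0.36 = 2.4343 / 0.36 = 6.7620
A = e^6.7620 ≈ 864.3 mi²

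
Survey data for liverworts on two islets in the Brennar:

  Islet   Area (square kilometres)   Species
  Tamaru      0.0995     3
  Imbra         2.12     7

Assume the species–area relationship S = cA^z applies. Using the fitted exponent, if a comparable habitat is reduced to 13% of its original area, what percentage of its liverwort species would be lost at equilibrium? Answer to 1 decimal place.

43.2%

z = ln(7/3) / ln(2.12/0.0995) = 0.8473 / 3.0590 = 0.2770
S_new/S_old = (A_new/A_old)^z = 0.13^0.2770 = exp(0.2770 × -2.0402) = 0.5683
Fraction lost = 1 − 0.5683 = 0.4317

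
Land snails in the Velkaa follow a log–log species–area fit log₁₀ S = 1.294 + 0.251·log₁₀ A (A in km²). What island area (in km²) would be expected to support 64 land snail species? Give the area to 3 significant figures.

64 = 19.68 × A^0.251  ⇒  A^0.251 = 64/19.68 = 3.252
ln A = ln(3.252) / 0.251 = 1.1793 / 0.251 = 4.6986
A = e^4.6986 ≈ 109.8 km²

110 km²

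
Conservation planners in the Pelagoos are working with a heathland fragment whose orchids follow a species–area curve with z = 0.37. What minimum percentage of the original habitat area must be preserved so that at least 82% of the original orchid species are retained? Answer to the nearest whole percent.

Need (A_new/A_old)^0.37 = 0.82, so A_new/A_old = 0.82^(1/0.37) = 0.82^2.703
ln(A_new/A_old) = ln 0.82 / 0.37 = -0.1985 / 0.37 = -0.5364
A_new/A_old = e^-0.5364 ≈ 0.5849

58%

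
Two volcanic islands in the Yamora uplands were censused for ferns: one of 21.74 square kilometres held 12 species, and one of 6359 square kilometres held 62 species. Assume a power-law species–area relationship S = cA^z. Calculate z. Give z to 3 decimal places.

0.289

Taking logs: ln S = ln c + z ln A, so z = (ln S₂ − ln S₁)/(ln A₂ − ln A₁).
z = ln(62/12) / ln(6359/21.74) = ln(5.167) / ln(292.5) = 1.6422 / 5.6785 = 0.2892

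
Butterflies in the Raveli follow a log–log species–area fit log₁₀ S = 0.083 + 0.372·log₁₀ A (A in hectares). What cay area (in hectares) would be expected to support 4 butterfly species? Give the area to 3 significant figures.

24.8 hectares

4 = 1.211 × A^0.372  ⇒  A^0.372 = 4/1.211 = 3.304
ln A = ln(3.304) / 0.372 = 1.1952 / 0.372 = 3.2128
A = e^3.2128 ≈ 24.85 hectares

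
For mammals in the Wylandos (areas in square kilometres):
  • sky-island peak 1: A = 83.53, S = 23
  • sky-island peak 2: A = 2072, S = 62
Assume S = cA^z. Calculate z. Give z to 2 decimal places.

0.31

Taking logs: ln S = ln c + z ln A, so z = (ln S₂ − ln S₁)/(ln A₂ − ln A₁).
z = ln(62/23) / ln(2072/83.53) = ln(2.696) / ln(24.81) = 0.9916 / 3.2111 = 0.3088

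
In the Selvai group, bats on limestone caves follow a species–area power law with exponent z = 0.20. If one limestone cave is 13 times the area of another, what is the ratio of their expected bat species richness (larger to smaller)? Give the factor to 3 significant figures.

1.67

S₂/S₁ = (A₂/A₁)^z = 13^0.2
ln(S₂/S₁) = 0.2 × ln 13 = 0.2 × 2.5649 = 0.5130
S₂/S₁ = e^0.5130 ≈ 1.67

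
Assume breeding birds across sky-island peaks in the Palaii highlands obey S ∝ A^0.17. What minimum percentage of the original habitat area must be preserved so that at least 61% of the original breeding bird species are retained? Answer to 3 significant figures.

Need (A_new/A_old)^0.17 = 0.61, so A_new/A_old = 0.61^(1/0.17) = 0.61^5.882
ln(A_new/A_old) = ln 0.61 / 0.17 = -0.4943 / 0.17 = -2.9076
A_new/A_old = e^-2.9076 ≈ 0.05461

5.46%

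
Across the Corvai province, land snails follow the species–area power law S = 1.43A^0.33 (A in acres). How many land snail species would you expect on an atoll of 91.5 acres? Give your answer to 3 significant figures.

6.35

S = 1.43 × 91.5^0.33 = 1.43 × 4.439 ≈ 6.348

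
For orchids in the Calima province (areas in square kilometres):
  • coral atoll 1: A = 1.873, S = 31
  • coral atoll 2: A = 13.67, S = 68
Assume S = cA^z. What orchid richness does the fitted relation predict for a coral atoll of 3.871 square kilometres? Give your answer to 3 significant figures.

41.3

z = ln(68/31) / ln(13.67/1.873) = 0.7855 / 1.9877 = 0.3952
c = 31 / 1.873^0.3952 = 31 / 1.281 = 24.19
S₃ = 24.19 × 3.871^0.3952 = 24.19 × 1.707 ≈ 41.3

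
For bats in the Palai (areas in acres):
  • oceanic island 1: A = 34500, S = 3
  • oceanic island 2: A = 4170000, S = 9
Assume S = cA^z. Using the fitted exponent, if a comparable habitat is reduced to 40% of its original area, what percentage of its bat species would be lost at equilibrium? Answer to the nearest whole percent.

19%

z = ln(9/3) / ln(4170000/34500) = 1.0986 / 4.7947 = 0.2291
S_new/S_old = (A_new/A_old)^z = 0.4^0.2291 = exp(0.2291 × -0.9163) = 0.8106
Fraction lost = 1 − 0.8106 = 0.1894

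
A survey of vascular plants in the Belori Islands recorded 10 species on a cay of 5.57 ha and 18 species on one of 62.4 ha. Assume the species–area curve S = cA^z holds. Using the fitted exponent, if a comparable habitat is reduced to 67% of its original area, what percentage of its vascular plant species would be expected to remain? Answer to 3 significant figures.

90.7%

z = ln(18/10) / ln(62.4/5.57) = 0.5878 / 2.4162 = 0.2433
S_new/S_old = (A_new/A_old)^z = 0.67^0.2433 = exp(0.2433 × -0.4005) = 0.9072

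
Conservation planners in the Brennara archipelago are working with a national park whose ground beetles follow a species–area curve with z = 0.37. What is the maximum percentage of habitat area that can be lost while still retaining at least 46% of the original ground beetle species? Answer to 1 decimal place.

87.7%

Need (A_new/A_old)^0.37 = 0.46, so A_new/A_old = 0.46^(1/0.37) = 0.46^2.703
ln(A_new/A_old) = ln 0.46 / 0.37 = -0.7765 / 0.37 = -2.0987
A_new/A_old = e^-2.0987 ≈ 0.1226
Fraction that can be lost = 1 − 0.1226 = 0.8774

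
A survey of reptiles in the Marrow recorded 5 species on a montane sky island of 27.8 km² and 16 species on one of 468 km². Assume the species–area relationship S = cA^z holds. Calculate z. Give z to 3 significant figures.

0.412

Taking logs: ln S = ln c + z ln A, so z = (ln S₂ − ln S₁)/(ln A₂ − ln A₁).
z = ln(16/5) / ln(468/27.8) = ln(3.2) / ln(16.83) = 1.1632 / 2.8234 = 0.4120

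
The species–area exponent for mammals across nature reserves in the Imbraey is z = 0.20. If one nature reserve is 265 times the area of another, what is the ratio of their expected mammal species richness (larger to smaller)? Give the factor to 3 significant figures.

S₂/S₁ = (A₂/A₁)^z = 265^0.2
ln(S₂/S₁) = 0.2 × ln 265 = 0.2 × 5.5797 = 1.1159
S₂/S₁ = e^1.1159 ≈ 3.052

3.05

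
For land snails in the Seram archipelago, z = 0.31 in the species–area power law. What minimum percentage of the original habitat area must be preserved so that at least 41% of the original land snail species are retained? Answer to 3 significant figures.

Need (A_new/A_old)^0.31 = 0.41, so A_new/A_old = 0.41^(1/0.31) = 0.41^3.226
ln(A_new/A_old) = ln 0.41 / 0.31 = -0.8916 / 0.31 = -2.8761
A_new/A_old = e^-2.8761 ≈ 0.05635

5.64%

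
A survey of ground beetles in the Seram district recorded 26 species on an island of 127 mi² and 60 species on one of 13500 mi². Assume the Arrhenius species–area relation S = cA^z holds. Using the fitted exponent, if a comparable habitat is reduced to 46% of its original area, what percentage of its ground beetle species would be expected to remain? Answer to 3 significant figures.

z = ln(60/26) / ln(13500/127) = 0.8362 / 4.6663 = 0.1792
S_new/S_old = (A_new/A_old)^z = 0.46^0.1792 = exp(0.1792 × -0.7765) = 0.8701

87.0%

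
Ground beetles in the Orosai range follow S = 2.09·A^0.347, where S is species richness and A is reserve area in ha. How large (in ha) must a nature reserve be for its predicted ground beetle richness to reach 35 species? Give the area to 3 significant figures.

35 = 2.09 × A^0.347  ⇒  A^0.347 = 35/2.09 = 16.75
ln A = ln(16.75) / 0.347 = 2.8182 / 0.347 = 8.1216
A = e^8.1216 ≈ 3366 ha

3370 ha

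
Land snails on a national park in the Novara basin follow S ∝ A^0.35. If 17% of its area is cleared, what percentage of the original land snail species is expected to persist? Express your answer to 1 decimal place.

93.7%

S_new/S_old = (A_new/A_old)^z = 0.83^0.35
= exp(0.35 × ln 0.83) = exp(0.35 × -0.1863) = exp(-0.0652) ≈ 0.9369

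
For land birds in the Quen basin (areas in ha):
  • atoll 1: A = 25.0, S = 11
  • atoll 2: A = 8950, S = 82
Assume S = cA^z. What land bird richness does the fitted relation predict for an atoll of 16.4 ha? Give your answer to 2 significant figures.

z = ln(82/11) / ln(8950/25) = 2.0088 / 5.8805 = 0.3416
c = 11 / 25^0.3416 = 11 / 3.003 = 3.663
S₃ = 3.663 × 16.4^0.3416 = 3.663 × 2.6 ≈ 9.525

9.5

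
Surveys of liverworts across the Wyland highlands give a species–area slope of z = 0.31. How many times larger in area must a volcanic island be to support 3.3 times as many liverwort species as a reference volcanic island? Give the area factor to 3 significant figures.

47.1

(A₂/A₁)^0.31 = 3.3, so A₂/A₁ = 3.3^(1/0.31) = 3.3^3.226
ln(A₂/A₁) = ln 3.3 / 0.31 = 1.1939 / 0.31 = 3.8514
A₂/A₁ = e^3.8514 ≈ 47.06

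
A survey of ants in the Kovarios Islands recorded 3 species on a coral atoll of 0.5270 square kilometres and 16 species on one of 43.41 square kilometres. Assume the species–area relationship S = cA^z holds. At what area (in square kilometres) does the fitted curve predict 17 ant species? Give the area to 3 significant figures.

z = ln(16/3) / ln(43.41/0.527) = 1.6740 / 4.4112 = 0.3795
c = 3 / 0.527^0.3795 = 3 / 0.7842 = 3.826
A = (17/3.826)^(1/0.3795) ⇒ ln A = ln(4.444)/0.3795 = 3.9304
A = e^3.9304 ≈ 50.93 square kilometres

50.9 square kilometres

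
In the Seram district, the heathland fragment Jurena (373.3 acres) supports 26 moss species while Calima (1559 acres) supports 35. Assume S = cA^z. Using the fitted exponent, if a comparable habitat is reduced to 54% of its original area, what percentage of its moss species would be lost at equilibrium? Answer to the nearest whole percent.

z = ln(35/26) / ln(1559/373.3) = 0.2973 / 1.4294 = 0.2080
S_new/S_old = (A_new/A_old)^z = 0.54^0.2080 = exp(0.2080 × -0.6162) = 0.8797
Fraction lost = 1 − 0.8797 = 0.1203

12%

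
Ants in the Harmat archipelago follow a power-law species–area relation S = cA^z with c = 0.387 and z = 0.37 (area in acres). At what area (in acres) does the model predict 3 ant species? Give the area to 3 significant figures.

253 acres

3 = 0.387 × A^0.37  ⇒  A^0.37 = 3/0.387 = 7.752
ln A = ln(7.752) / 0.37 = 2.0479 / 0.37 = 5.5350
A = e^5.5350 ≈ 253.4 acres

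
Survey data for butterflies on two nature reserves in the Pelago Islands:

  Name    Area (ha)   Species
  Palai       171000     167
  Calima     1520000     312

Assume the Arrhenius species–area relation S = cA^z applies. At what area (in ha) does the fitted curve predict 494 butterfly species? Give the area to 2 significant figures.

7600000 ha

z = ln(312/167) / ln(1520000/171000) = 0.6250 / 2.1848 = 0.2861
c = 167 / 171000^0.2861 = 167 / 31.41 = 5.317
A = (494/5.317)^(1/0.2861) ⇒ ln A = ln(92.9)/0.2861 = 15.8406
A = e^15.8406 ≈ 7576609 ha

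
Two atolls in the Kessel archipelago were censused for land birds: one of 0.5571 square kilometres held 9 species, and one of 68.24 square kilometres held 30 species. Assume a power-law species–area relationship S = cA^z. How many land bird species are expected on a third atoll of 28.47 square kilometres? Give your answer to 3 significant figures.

24.1

z = ln(30/9) / ln(68.24/0.5571) = 1.2040 / 4.8080 = 0.2504
c = 9 / 0.5571^0.2504 = 9 / 0.8637 = 10.42
S₃ = 10.42 × 28.47^0.2504 = 10.42 × 2.313 ≈ 24.1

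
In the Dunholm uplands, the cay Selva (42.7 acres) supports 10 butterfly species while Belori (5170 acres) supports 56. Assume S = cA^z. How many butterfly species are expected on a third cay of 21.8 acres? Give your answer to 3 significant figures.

z = ln(56/10) / ln(5170/42.7) = 1.7228 / 4.7964 = 0.3592
c = 10 / 42.7^0.3592 = 10 / 3.851 = 2.596
S₃ = 2.596 × 21.8^0.3592 = 2.596 × 3.025 ≈ 7.855

7.85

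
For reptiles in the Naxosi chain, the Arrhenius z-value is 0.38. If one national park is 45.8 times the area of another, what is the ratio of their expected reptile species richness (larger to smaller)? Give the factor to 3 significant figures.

4.28

S₂/S₁ = (A₂/A₁)^z = 45.8^0.38
ln(S₂/S₁) = 0.38 × ln 45.8 = 0.38 × 3.8243 = 1.4532
S₂/S₁ = e^1.4532 ≈ 4.277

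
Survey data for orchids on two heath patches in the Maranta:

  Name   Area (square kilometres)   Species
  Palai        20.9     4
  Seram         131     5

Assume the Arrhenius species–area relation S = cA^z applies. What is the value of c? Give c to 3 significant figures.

2.76

z = ln(S₂/S₁) / ln(A₂/A₁) = ln(5/4) / ln(131/20.9) = 0.2231 / 1.8354 = 0.1216
c = S₁ / A₁^z = 4 / 20.9^0.1216 = 4 / 1.447 = 2.764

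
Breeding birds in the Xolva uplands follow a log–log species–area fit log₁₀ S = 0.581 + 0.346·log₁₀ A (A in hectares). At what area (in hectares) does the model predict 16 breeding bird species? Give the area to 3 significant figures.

16 = 3.811 × A^0.346  ⇒  A^0.346 = 16/3.811 = 4.199
ln A = ln(4.199) / 0.346 = 1.4348 / 0.346 = 4.1468
A = e^4.1468 ≈ 63.23 hectares

63.2 hectares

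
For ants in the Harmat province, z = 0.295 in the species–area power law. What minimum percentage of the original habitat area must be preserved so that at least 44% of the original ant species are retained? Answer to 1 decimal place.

6.2%

Need (A_new/A_old)^0.295 = 0.44, so A_new/A_old = 0.44^(1/0.295) = 0.44^3.39
ln(A_new/A_old) = ln 0.44 / 0.295 = -0.8210 / 0.295 = -2.7830
A_new/A_old = e^-2.7830 ≈ 0.06185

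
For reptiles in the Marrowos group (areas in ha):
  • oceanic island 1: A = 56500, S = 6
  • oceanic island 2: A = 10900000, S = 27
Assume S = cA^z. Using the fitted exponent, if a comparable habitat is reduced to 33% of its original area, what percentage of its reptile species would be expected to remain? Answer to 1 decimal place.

72.8%

z = ln(27/6) / ln(10900000/56500) = 1.5041 / 5.2623 = 0.2858
S_new/S_old = (A_new/A_old)^z = 0.33^0.2858 = exp(0.2858 × -1.1087) = 0.7284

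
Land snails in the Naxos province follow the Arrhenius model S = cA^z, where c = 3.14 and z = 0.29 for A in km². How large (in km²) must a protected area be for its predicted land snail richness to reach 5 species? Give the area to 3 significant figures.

5 = 3.14 × A^0.29  ⇒  A^0.29 = 5/3.14 = 1.592
ln A = ln(1.592) / 0.29 = 0.4652 / 0.29 = 1.6042
A = e^1.6042 ≈ 4.974 km²

4.97 km²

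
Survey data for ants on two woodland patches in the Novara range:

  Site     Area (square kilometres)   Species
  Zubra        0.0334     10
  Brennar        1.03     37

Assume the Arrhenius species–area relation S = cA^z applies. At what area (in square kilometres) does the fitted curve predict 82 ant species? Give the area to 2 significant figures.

z = ln(37/10) / ln(1.03/0.0334) = 1.3083 / 3.4288 = 0.3816
c = 10 / 0.0334^0.3816 = 10 / 0.2733 = 36.59
A = (82/36.59)^(1/0.3816) ⇒ ln A = ln(2.241)/0.3816 = 2.1151
A = e^2.1151 ≈ 8.291 square kilometres

8.3 square kilometres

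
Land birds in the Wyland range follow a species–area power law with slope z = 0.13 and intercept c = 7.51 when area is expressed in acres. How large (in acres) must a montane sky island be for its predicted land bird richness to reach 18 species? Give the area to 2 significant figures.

18 = 7.51 × A^0.13  ⇒  A^0.13 = 18/7.51 = 2.397
ln A = ln(2.397) / 0.13 = 0.8741 / 0.13 = 6.7241
A = e^6.7241 ≈ 832.2 acres

830 acres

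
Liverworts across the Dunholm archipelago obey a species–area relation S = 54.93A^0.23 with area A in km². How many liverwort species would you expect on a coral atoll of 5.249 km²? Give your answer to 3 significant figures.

80.4

S = 54.93 × 5.249^0.23 = 54.93 × 1.464 ≈ 80.43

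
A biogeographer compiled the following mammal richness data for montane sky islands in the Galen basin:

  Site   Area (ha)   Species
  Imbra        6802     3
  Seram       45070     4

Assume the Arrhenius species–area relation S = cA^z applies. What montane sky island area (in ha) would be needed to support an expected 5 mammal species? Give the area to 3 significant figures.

z = ln(4/3) / ln(45070/6802) = 0.2877 / 1.8910 = 0.1521
c = 3 / 6802^0.1521 = 3 / 3.829 = 0.7835
A = (5/0.7835)^(1/0.1521) ⇒ ln A = ln(6.381)/0.1521 = 12.1827
A = e^12.1827 ≈ 195389 ha

195000 ha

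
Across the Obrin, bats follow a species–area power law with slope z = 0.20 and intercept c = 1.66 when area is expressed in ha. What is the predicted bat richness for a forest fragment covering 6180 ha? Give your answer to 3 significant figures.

S = 1.66 × 6180^0.2
ln S = ln 1.66 + 0.2 × ln 6180 = 0.5068 + 0.2 × 8.7291 = 2.2526
S = e^2.2526 ≈ 9.513

9.51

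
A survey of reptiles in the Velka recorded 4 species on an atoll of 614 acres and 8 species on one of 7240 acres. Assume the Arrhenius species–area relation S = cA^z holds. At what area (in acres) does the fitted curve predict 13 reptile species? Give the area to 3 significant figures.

z = ln(8/4) / ln(7240/614) = 0.6931 / 2.4674 = 0.2809
c = 4 / 614^0.2809 = 4 / 6.071 = 0.6589
A = (13/0.6589)^(1/0.2809) ⇒ ln A = ln(19.73)/0.2809 = 10.6156
A = e^10.6156 ≈ 40767 acres

40800 acres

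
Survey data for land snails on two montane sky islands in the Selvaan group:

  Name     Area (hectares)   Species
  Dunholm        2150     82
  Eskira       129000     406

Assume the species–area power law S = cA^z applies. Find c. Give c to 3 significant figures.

z = ln(S₂/S₁) / ln(A₂/A₁) = ln(406/82) / ln(129000/2150) = 1.5996 / 4.0943 = 0.3907
c = S₁ / A₁^z = 82 / 2150^0.3907 = 82 / 20.04 = 4.091

4.09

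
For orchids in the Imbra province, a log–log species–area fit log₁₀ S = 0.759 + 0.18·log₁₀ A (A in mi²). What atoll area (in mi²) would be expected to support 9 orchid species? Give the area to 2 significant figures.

12 mi²

9 = 5.741 × A^0.18  ⇒  A^0.18 = 9/5.741 = 1.568
ln A = ln(1.568) / 0.18 = 0.4496 / 0.18 = 2.4976
A = e^2.4976 ≈ 12.15 mi²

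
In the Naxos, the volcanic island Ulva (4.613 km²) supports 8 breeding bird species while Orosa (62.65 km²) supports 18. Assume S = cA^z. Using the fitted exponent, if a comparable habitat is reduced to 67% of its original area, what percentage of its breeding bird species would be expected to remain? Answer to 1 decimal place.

88.3%

z = ln(18/8) / ln(62.65/4.613) = 0.8109 / 2.6087 = 0.3109
S_new/S_old = (A_new/A_old)^z = 0.67^0.3109 = exp(0.3109 × -0.4005) = 0.8829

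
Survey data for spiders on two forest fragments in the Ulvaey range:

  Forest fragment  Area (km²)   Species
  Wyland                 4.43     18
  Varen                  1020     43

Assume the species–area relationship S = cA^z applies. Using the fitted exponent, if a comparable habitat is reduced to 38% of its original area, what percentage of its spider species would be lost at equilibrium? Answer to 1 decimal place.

14.4%

z = ln(43/18) / ln(1020/4.43) = 0.8708 / 5.4392 = 0.1601
S_new/S_old = (A_new/A_old)^z = 0.38^0.1601 = exp(0.1601 × -0.9676) = 0.8565
Fraction lost = 1 − 0.8565 = 0.1435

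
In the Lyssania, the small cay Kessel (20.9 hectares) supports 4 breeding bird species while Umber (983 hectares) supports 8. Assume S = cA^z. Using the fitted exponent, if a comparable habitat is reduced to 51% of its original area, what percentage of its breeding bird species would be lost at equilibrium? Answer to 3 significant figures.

z = ln(8/4) / ln(983/20.9) = 0.6931 / 3.8509 = 0.1800
S_new/S_old = (A_new/A_old)^z = 0.51^0.1800 = exp(0.1800 × -0.6733) = 0.8859
Fraction lost = 1 − 0.8859 = 0.1141

11.4%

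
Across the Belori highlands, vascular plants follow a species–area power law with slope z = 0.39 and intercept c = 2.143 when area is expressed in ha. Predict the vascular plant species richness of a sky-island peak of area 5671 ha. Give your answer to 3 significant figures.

S = 2.143 × 5671^0.39
ln S = ln 2.143 + 0.39 × ln 5671 = 0.7622 + 0.39 × 8.6431 = 4.1330
S = e^4.1330 ≈ 62.37

62.4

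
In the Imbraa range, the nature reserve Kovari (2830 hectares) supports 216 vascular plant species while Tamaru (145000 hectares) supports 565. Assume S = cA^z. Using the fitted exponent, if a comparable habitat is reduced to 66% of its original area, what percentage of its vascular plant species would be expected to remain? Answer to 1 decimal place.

z = ln(565/216) / ln(145000/2830) = 0.9615 / 3.9365 = 0.2443
S_new/S_old = (A_new/A_old)^z = 0.66^0.2443 = exp(0.2443 × -0.4155) = 0.9035

90.3%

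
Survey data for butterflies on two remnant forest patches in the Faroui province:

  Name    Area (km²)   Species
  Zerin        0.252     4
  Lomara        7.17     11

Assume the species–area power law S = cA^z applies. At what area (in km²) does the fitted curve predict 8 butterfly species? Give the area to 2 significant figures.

z = ln(11/4) / ln(7.17/0.252) = 1.0116 / 3.3482 = 0.3021
c = 4 / 0.252^0.3021 = 4 / 0.6594 = 6.066
A = (8/6.066)^(1/0.3021) ⇒ ln A = ln(1.319)/0.3021 = 0.9159
A = e^0.9159 ≈ 2.499 km²

2.5 km²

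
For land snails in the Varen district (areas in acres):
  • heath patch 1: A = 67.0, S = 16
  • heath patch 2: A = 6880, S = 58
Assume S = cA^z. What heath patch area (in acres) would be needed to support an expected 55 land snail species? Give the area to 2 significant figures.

z = ln(58/16) / ln(6880/67) = 1.2879 / 4.6317 = 0.2781
c = 16 / 67^0.2781 = 16 / 3.219 = 4.97
A = (55/4.97)^(1/0.2781) ⇒ ln A = ln(11.07)/0.2781 = 8.6454
A = e^8.6454 ≈ 5684 acres

5700 acres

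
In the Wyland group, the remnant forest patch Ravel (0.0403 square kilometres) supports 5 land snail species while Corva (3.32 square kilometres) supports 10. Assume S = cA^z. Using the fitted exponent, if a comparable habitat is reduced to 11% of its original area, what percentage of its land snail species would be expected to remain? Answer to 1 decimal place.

z = ln(10/5) / ln(3.32/0.0403) = 0.6931 / 4.4114 = 0.1571
S_new/S_old = (A_new/A_old)^z = 0.11^0.1571 = exp(0.1571 × -2.2073) = 0.7069

70.7%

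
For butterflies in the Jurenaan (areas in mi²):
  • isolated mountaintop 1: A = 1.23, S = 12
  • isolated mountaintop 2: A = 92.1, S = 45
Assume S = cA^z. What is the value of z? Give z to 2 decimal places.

Taking logs: ln S = ln c + z ln A, so z = (ln S₂ − ln S₁)/(ln A₂ − ln A₁).
z = ln(45/12) / ln(92.1/1.23) = ln(3.75) / ln(74.88) = 1.3218 / 4.3159 = 0.3063

0.31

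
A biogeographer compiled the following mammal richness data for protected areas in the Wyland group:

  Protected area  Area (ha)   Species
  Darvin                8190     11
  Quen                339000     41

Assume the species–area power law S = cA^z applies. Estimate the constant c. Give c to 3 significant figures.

0.456

z = ln(S₂/S₁) / ln(A₂/A₁) = ln(41/11) / ln(339000/8190) = 1.3157 / 3.7231 = 0.3534
c = S₁ / A₁^z = 11 / 8190^0.3534 = 11 / 24.15 = 0.4555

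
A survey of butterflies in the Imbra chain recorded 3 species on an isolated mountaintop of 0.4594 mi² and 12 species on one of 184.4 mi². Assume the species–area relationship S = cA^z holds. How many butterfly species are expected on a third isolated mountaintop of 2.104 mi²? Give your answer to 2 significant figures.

4.3

z = ln(12/3) / ln(184.4/0.4594) = 1.3863 / 5.9949 = 0.2312
c = 3 / 0.4594^0.2312 = 3 / 0.8354 = 3.591
S₃ = 3.591 × 2.104^0.2312 = 3.591 × 1.188 ≈ 4.265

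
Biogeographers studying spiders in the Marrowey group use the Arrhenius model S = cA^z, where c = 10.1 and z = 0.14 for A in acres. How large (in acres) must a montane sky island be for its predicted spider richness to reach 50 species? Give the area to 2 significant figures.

50 = 10.1 × A^0.14  ⇒  A^0.14 = 50/10.1 = 4.95
ln A = ln(4.95) / 0.14 = 1.5995 / 0.14 = 11.4249
A = e^11.4249 ≈ 91575 acres

92000 acres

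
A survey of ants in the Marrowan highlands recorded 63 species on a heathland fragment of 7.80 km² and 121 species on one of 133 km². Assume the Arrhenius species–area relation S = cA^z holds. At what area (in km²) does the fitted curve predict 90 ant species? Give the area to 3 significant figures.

36.7 km²

z = ln(121/63) / ln(133/7.8) = 0.6527 / 2.8362 = 0.2301
c = 63 / 7.8^0.2301 = 63 / 1.604 = 39.27
A = (90/39.27)^(1/0.2301) ⇒ ln A = ln(2.292)/0.2301 = 3.6041
A = e^3.6041 ≈ 36.75 km²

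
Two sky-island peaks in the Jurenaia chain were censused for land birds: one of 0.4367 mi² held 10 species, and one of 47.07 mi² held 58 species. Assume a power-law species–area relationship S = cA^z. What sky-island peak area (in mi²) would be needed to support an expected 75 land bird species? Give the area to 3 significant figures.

93.3 mi²

z = ln(58/10) / ln(47.07/0.4367) = 1.7579 / 4.6801 = 0.3756
c = 10 / 0.4367^0.3756 = 10 / 0.7326 = 13.65
A = (75/13.65)^(1/0.3756) ⇒ ln A = ln(5.494)/0.3756 = 4.5360
A = e^4.5360 ≈ 93.32 mi²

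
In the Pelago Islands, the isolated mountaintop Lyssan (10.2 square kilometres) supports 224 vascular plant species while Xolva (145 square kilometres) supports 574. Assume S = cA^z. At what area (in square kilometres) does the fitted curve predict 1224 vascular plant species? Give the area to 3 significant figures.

z = ln(574/224) / ln(145/10.2) = 0.9410 / 2.6543 = 0.3545
c = 224 / 10.2^0.3545 = 224 / 2.278 = 98.33
A = (1224/98.33)^(1/0.3545) ⇒ ln A = ln(12.45)/0.3545 = 7.1128
A = e^7.1128 ≈ 1228 square kilometres

1230 square kilometres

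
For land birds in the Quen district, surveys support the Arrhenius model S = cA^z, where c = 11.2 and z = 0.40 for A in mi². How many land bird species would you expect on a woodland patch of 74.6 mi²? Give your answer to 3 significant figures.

62.9

S = 11.2 × 74.6^0.4 = 11.2 × 5.612 ≈ 62.85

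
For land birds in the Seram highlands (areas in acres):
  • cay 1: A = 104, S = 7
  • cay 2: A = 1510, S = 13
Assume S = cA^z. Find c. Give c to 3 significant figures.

z = ln(S₂/S₁) / ln(A₂/A₁) = ln(13/7) / ln(1510/104) = 0.6190 / 2.6755 = 0.2314
c = S₁ / A₁^z = 7 / 104^0.2314 = 7 / 2.929 = 2.39

2.39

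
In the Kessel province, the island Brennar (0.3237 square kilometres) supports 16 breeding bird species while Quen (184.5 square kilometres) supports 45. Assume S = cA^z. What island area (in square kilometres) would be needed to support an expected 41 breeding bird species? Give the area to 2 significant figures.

z = ln(45/16) / ln(184.5/0.3237) = 1.0341 / 6.3456 = 0.1630
c = 16 / 0.3237^0.1630 = 16 / 0.8321 = 19.23
A = (41/19.23)^(1/0.1630) ⇒ ln A = ln(2.132)/0.1630 = 4.6464
A = e^4.6464 ≈ 104.2 square kilometres

100 square kilometres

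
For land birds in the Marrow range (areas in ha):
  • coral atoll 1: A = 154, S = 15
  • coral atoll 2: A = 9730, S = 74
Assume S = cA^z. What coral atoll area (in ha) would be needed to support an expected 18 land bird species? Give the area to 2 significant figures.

250 ha

z = ln(74/15) / ln(9730/154) = 1.5960 / 4.1460 = 0.3850
c = 15 / 154^0.3850 = 15 / 6.952 = 2.158
A = (18/2.158)^(1/0.3850) ⇒ ln A = ln(8.342)/0.3850 = 5.5106
A = e^5.5106 ≈ 247.3 ha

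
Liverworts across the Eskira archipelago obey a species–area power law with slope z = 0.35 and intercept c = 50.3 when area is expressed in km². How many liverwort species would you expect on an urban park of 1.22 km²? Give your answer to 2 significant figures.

S = 50.3 × 1.22^0.35
ln S = ln 50.3 + 0.35 × ln 1.22 = 3.9180 + 0.35 × 0.1989 = 3.9876
S = e^3.9876 ≈ 53.93

54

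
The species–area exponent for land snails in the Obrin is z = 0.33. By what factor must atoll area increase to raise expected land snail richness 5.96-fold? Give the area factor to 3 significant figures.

(A₂/A₁)^0.33 = 5.96, so A₂/A₁ = 5.96^(1/0.33) = 5.96^3.03
ln(A₂/A₁) = ln 5.96 / 0.33 = 1.7851 / 0.33 = 5.4093
A₂/A₁ = e^5.4093 ≈ 223.5

223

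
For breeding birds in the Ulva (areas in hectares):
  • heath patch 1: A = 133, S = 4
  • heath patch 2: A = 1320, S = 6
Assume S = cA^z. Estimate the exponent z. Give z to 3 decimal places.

0.177

Taking logs: ln S = ln c + z ln A, so z = (ln S₂ − ln S₁)/(ln A₂ − ln A₁).
z = ln(6/4) / ln(1320/133) = ln(1.5) / ln(9.925) = 0.4055 / 2.2950 = 0.1767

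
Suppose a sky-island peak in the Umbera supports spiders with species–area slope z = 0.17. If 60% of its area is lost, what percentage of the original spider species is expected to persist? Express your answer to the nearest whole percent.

S_new/S_old = (A_new/A_old)^z = 0.4^0.17
= exp(0.17 × ln 0.4) = exp(0.17 × -0.9163) = exp(-0.1558) ≈ 0.8558

86%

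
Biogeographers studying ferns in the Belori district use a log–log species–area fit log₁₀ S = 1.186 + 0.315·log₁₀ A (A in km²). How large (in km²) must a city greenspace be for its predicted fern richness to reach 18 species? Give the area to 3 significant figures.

1.66 km²

18 = 15.35 × A^0.315  ⇒  A^0.315 = 18/15.35 = 1.173
ln A = ln(1.173) / 0.315 = 0.1595 / 0.315 = 0.5064
A = e^0.5064 ≈ 1.659 km²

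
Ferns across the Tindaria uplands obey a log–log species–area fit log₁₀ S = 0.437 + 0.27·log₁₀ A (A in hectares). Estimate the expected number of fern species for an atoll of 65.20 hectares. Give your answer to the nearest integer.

8 species

S = 2.735 × 65.2^0.27
ln S = ln 2.735 + 0.27 × ln 65.2 = 1.0062 + 0.27 × 4.1775 = 2.1341
S = e^2.1341 ≈ 8.45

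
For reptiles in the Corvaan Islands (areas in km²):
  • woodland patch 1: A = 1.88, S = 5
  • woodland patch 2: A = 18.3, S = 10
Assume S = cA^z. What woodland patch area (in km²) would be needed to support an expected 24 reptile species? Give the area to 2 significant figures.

z = ln(10/5) / ln(18.3/1.88) = 0.6931 / 2.2756 = 0.3046
c = 5 / 1.88^0.3046 = 5 / 1.212 = 4.125
A = (24/4.125)^(1/0.3046) ⇒ ln A = ln(5.818)/0.3046 = 5.7811
A = e^5.7811 ≈ 324.1 km²

320 km²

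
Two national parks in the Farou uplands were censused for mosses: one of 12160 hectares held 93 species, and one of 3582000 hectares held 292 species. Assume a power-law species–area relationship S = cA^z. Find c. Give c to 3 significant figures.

z = ln(S₂/S₁) / ln(A₂/A₁) = ln(292/93) / ln(3582000/12160) = 1.1442 / 5.6855 = 0.2012
c = S₁ / A₁^z = 93 / 12160^0.2012 = 93 / 6.638 = 14.01

14.0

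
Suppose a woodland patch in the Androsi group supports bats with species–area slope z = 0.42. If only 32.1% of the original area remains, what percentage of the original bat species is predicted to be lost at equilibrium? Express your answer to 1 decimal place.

S_new/S_old = (A_new/A_old)^z = 0.321^0.42
= exp(0.42 × ln 0.321) = exp(0.42 × -1.1363) = exp(-0.4773) ≈ 0.6205
Fraction lost = 1 − 0.6205 = 0.3795

38.0%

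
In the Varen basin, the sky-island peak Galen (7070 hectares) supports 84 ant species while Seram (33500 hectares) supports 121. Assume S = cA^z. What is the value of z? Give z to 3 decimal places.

0.235

Taking logs: ln S = ln c + z ln A, so z = (ln S₂ − ln S₁)/(ln A₂ − ln A₁).
z = ln(121/84) / ln(33500/7070) = ln(1.44) / ln(4.738) = 0.3650 / 1.5557 = 0.2346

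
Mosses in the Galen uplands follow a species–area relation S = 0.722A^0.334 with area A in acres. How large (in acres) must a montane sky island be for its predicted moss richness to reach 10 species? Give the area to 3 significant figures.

2620 acres

10 = 0.722 × A^0.334  ⇒  A^0.334 = 10/0.722 = 13.85
ln A = ln(13.85) / 0.334 = 2.6283 / 0.334 = 7.8692
A = e^7.8692 ≈ 2615 acres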